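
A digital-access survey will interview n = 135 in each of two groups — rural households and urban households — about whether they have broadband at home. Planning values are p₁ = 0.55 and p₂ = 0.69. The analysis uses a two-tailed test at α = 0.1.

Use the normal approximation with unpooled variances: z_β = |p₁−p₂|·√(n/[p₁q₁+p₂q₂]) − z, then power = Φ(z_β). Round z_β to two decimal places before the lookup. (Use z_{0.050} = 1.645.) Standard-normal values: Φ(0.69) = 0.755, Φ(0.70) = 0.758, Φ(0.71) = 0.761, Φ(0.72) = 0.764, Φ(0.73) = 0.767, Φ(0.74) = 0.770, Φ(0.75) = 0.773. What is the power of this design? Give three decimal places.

Power ≈ 0.773

z_β = |p₁−p₂|·√(n/[p₁q₁+p₂q₂]) − z_{α/2}
    = 0.14 · √(135/0.4614) − 1.645
    = 0.14 · 17.1052 − 1.645
    = 2.3947 − 1.645 = 0.7497 → 0.75
Power = Φ(0.75) = 0.773.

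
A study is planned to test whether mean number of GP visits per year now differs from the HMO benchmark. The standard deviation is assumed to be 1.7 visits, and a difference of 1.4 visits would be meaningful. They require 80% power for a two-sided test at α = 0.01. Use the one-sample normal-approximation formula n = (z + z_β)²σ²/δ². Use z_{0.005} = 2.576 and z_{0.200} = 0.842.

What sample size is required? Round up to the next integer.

n = 18

n = (z_{α/2} + z_β)² · σ² / δ²
  = (2.576 + 0.842)² · 1.7² / 1.4²
  = 11.6827 · 2.89 / 1.96
  = 17.23
Round up → n = 18.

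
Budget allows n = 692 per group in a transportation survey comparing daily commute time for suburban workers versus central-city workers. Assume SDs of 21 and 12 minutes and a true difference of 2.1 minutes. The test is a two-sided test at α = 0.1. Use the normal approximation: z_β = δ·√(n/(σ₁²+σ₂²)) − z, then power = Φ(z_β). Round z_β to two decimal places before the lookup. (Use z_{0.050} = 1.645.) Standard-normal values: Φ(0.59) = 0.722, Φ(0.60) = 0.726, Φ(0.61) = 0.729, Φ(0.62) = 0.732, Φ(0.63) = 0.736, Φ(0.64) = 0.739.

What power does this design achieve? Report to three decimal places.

Power ≈ 0.739

z_β = δ·√(n/(σ₁²+σ₂²)) − z_{α/2}
    = 2.1 · √(692/585) − 1.645
    = 2.1 · 1.08761 − 1.645
    = 2.2840 − 1.645 = 0.6390 → 0.64
Power = Φ(0.64) = 0.739.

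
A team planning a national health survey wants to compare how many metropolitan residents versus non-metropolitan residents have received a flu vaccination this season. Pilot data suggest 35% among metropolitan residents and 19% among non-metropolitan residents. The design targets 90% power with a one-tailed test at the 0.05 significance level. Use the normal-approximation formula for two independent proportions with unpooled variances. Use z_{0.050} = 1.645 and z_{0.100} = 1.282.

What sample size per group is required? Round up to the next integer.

n = (z_α + z_β)² · [p₁(1−p₁) + p₂(1−p₂)] / (p₁ − p₂)²
  = (1.645 + 1.282)² · (0.35·0.65 + 0.19·0.81) / (0.16)²
  = (2.927)² · (0.2275 + 0.1539) / 0.0256
  = 8.5673 · 0.3814 / 0.0256
  = 127.64
Round up → n = 128 per group.

n = 128 per group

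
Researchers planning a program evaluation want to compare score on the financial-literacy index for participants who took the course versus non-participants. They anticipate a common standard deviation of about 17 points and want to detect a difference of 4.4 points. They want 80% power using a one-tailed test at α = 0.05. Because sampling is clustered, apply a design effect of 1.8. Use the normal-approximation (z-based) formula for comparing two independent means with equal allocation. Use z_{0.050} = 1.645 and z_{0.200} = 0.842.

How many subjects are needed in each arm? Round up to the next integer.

n = 333 per group

n = (z_α + z_β)² · (σ₁² + σ₂²) / δ²
  = (1.645 + 0.842)² · (2·17² = 578) / 4.4²
  = 6.1852 · 578 / 19.36
  = 184.66
Design effect: 1.8 × 184.66 = 332.39.
Round up → n = 333 per group.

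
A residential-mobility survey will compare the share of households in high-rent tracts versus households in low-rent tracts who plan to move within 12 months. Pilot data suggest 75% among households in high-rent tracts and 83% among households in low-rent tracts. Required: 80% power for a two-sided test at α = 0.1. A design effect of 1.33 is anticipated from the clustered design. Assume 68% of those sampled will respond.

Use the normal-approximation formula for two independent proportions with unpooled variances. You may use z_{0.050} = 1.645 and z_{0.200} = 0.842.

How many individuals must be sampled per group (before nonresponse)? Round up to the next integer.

n = 622 per group

n = (z_{α/2} + z_β)² · [p₁(1−p₁) + p₂(1−p₂)] / (p₁ − p₂)²
  = (1.645 + 0.842)² · (0.75·0.25 + 0.83·0.17) / (-0.08)²
  = (2.487)² · (0.1875 + 0.1411) / 0.0064
  = 6.1852 · 0.3286 / 0.0064
  = 317.57
Design effect: 1.33 × 317.57 = 422.37.
Adjust for 68% response: 422.37 / 0.68 = 621.13.
Round up → n = 622 per group.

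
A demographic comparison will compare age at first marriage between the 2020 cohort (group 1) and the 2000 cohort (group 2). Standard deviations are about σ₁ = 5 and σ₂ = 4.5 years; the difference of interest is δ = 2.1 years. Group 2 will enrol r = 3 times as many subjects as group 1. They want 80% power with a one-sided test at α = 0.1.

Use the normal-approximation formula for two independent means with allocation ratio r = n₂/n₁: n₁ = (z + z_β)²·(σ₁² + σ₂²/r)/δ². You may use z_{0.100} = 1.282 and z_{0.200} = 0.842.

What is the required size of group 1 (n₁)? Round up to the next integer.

n₁ = 33

n₁ = (z_α + z_β)² · (σ₁² + σ₂²/r) / δ²
   = (1.282 + 0.842)² · (5² + 4.5²/3) / 2.1²
   = 4.5114 · (25 + 6.75) / 4.41
   = 4.5114 · 31.75 / 4.41
   = 32.48
Round up → n₁ = 33; n₂ = r·n₁ = 3 × 33 = 99.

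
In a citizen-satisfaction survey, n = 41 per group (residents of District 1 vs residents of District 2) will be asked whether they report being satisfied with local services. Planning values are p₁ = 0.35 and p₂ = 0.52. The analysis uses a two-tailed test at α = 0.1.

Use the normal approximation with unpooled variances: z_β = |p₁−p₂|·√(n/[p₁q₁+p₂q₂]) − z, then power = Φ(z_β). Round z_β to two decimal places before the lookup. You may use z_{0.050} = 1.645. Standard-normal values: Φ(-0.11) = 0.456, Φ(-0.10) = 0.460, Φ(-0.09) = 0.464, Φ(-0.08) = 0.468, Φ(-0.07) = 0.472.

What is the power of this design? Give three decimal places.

z_β = |p₁−p₂|·√(n/[p₁q₁+p₂q₂]) − z_{α/2}
    = 0.17 · √(41/0.4771) − 1.645
    = 0.17 · 9.2702 − 1.645
    = 1.5759 − 1.645 = -0.0691 → -0.07
Power = Φ(-0.07) = 0.472.

Power ≈ 0.472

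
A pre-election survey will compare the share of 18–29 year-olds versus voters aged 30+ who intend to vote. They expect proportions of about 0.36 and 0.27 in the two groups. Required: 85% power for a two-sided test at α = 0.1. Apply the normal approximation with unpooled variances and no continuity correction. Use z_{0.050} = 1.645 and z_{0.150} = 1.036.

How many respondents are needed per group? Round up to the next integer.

n = 380 per group

n = (z_{α/2} + z_β)² · [p₁(1−p₁) + p₂(1−p₂)] / (p₁ − p₂)²
  = (1.645 + 1.036)² · (0.36·0.64 + 0.27·0.73) / (0.09)²
  = (2.681)² · (0.2304 + 0.1971) / 0.0081
  = 7.1878 · 0.4275 / 0.0081
  = 379.35
Round up → n = 380 per group.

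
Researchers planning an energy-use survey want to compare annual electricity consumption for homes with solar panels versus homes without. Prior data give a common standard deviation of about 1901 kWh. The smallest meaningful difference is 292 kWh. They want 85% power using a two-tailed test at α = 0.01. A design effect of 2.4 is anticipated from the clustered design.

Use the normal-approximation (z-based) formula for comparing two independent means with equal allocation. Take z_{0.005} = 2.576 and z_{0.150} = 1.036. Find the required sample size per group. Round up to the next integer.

n = (z_{α/2} + z_β)² · (σ₁² + σ₂²) / δ²
  = (2.576 + 1.036)² · (2·1901² = 7227602) / 292²
  = 13.0465 · 7227602 / 85264
  = 1105.92
Design effect: 2.4 × 1105.92 = 2654.21.
Round up → n = 2655 per group.

n = 2655 per group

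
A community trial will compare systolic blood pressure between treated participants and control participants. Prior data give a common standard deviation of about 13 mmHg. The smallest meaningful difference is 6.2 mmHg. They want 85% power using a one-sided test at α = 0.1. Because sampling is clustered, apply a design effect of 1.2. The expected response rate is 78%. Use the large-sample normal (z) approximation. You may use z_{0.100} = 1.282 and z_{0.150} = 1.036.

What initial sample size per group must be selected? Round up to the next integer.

n = (z_α + z_β)² · (σ₁² + σ₂²) / δ²
  = (1.282 + 1.036)² · (2·13² = 338) / 6.2²
  = 5.3731 · 338 / 38.44
  = 47.25
Design effect: 1.2 × 47.25 = 56.69.
Adjust for 78% response: 56.69 / 0.78 = 72.69.
Round up → n = 73 per group.

n = 73 per group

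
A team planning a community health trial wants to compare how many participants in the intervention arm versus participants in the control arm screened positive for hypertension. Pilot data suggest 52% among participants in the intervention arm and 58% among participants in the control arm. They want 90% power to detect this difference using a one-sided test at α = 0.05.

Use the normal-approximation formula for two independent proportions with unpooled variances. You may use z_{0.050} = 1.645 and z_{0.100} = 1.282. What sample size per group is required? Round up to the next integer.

n = 1174 per group

n = (z_α + z_β)² · [p₁(1−p₁) + p₂(1−p₂)] / (p₁ − p₂)²
  = (1.645 + 1.282)² · (0.52·0.48 + 0.58·0.42) / (-0.06)²
  = (2.927)² · (0.2496 + 0.2436) / 0.0036
  = 8.5673 · 0.4932 / 0.0036
  = 1173.72
Round up → n = 1174 per group.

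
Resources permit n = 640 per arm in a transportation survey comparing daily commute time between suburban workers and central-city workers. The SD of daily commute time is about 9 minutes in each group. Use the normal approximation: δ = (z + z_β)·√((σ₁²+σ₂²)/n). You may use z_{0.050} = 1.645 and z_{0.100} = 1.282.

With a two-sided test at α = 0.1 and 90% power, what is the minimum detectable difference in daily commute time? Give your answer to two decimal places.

Minimum detectable difference ≈ 1.47 minutes

δ = (z_{α/2} + z_β) · √((σ₁²+σ₂²)/n)
  = (1.645 + 1.282) · √(162/640)
  = 2.927 · √0.25312
  = 2.927 · 0.5031
  = 1.4726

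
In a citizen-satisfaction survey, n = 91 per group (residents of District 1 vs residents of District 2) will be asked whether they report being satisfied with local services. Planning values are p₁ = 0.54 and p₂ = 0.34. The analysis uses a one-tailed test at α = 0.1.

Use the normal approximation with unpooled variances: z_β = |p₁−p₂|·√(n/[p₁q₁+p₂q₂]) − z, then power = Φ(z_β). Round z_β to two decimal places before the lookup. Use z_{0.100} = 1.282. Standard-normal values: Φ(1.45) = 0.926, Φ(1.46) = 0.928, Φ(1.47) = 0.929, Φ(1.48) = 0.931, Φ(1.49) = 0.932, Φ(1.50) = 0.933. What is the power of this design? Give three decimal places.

z_β = |p₁−p₂|·√(n/[p₁q₁+p₂q₂]) − z_α
    = 0.20 · √(91/0.4728) − 1.282
    = 0.20 · 13.8734 − 1.282
    = 2.7747 − 1.282 = 1.4927 → 1.49
Power = Φ(1.49) = 0.932.

Power ≈ 0.932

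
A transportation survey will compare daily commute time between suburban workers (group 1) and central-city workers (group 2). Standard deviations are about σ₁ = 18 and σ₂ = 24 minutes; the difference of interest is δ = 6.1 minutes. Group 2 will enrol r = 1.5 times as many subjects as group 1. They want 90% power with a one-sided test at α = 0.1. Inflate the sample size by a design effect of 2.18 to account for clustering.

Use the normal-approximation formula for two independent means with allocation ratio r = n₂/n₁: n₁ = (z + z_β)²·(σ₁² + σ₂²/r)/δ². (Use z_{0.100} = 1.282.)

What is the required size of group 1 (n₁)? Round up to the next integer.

n₁ = 273

n₁ = (z_α + z_β)² · (σ₁² + σ₂²/r) / δ²
   = (1.282 + 1.282)² · (18² + 24²/1.5) / 6.1²
   = 6.5741 · (324 + 384) / 37.21
   = 6.5741 · 708 / 37.21
   = 125.09
Design effect: 2.18 × 125.09 = 272.69.
Round up → n₁ = 273; n₂ = r·n₁ = 1.5 × 273 = 410.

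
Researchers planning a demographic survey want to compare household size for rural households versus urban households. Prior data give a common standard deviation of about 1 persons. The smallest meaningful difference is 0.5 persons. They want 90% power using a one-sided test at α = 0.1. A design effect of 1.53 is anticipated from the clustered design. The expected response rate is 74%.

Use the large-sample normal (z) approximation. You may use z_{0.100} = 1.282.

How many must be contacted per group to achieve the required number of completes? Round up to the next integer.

n = (z_α + z_β)² · (σ₁² + σ₂²) / δ²
  = (1.282 + 1.282)² · (2·1² = 2) / 0.5²
  = 6.5741 · 2 / 0.25
  = 52.59
Design effect: 1.53 × 52.59 = 80.47.
Adjust for 74% response: 80.47 / 0.74 = 108.74.
Round up → n = 109 per group.

n = 109 per group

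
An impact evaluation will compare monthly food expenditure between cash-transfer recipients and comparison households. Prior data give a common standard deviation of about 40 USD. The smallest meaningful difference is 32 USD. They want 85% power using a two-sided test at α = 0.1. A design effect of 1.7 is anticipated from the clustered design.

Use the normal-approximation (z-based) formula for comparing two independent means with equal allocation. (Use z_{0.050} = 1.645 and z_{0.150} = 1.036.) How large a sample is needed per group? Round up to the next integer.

n = 39 per group

n = (z_{α/2} + z_β)² · (σ₁² + σ₂²) / δ²
  = (1.645 + 1.036)² · (2·40² = 3200) / 32²
  = 7.1878 · 3200 / 1024
  = 22.46
Design effect: 1.7 × 22.46 = 38.18.
Round up → n = 39 per group.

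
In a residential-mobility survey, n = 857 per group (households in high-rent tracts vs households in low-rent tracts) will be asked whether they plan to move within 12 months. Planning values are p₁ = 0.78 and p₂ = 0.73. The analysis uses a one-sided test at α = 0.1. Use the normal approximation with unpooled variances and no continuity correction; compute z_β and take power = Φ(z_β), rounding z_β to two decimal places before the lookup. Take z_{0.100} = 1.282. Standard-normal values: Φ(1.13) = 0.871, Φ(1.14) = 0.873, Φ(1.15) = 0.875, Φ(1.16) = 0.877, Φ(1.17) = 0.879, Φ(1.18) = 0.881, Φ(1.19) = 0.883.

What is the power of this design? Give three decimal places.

Power ≈ 0.871

z_β = |p₁−p₂|·√(n/[p₁q₁+p₂q₂]) − z_α
    = 0.05 · √(857/0.3687) − 1.282
    = 0.05 · 48.2119 − 1.282
    = 2.4106 − 1.282 = 1.1286 → 1.13
Power = Φ(1.13) = 0.871.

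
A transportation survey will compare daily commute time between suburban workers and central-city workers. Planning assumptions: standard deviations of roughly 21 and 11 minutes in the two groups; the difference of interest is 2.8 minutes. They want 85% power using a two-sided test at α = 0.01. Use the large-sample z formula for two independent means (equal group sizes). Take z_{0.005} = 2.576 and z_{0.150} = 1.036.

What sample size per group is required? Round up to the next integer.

n = (z_{α/2} + z_β)² · (σ₁² + σ₂²) / δ²
  = (2.576 + 1.036)² · (21² + 11² = 562) / 2.8²
  = 13.0465 · 562 / 7.84
  = 935.22
Round up → n = 936 per group.

n = 936 per group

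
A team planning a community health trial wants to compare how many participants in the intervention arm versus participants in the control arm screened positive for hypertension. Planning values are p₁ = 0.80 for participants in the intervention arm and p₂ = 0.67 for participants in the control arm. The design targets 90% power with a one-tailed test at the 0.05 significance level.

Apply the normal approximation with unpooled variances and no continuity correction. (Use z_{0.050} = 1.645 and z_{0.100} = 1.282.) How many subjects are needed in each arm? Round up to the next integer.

n = 194 per group

n = (z_α + z_β)² · [p₁(1−p₁) + p₂(1−p₂)] / (p₁ − p₂)²
  = (1.645 + 1.282)² · (0.80·0.20 + 0.67·0.33) / (0.13)²
  = (2.927)² · (0.1600 + 0.2211) / 0.0169
  = 8.5673 · 0.3811 / 0.0169
  = 193.20
Round up → n = 194 per group.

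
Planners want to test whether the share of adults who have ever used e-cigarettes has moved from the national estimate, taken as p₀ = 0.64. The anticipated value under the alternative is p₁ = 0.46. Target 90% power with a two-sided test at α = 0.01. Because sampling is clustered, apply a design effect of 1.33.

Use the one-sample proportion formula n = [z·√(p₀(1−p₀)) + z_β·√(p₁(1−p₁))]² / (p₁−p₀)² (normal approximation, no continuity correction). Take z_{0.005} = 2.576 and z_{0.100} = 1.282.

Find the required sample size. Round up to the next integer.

n = [z_{α/2}·√(p₀q₀) + z_β·√(p₁q₁)]² / (p₁ − p₀)²
  = [2.576·√(0.64·0.36) + 1.282·√(0.46·0.54)]² / (-0.18)²
  = [2.576·0.4800 + 1.282·0.4984]² / 0.0324
  = [1.8754]² / 0.0324
  = 108.56
Design effect: 1.33 × 108.56 = 144.38.
Round up → n = 145.

n = 145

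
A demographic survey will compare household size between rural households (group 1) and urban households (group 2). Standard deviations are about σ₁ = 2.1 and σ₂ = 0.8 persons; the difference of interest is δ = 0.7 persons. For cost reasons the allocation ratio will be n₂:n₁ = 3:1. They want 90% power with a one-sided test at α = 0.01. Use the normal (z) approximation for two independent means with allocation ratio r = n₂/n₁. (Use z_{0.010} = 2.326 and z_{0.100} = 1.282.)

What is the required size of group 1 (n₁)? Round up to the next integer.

n₁ = (z_α + z_β)² · (σ₁² + σ₂²/r) / δ²
   = (2.326 + 1.282)² · (2.1² + 0.8²/3) / 0.7²
   = 13.0177 · (4.41 + 0.21333) / 0.49
   = 13.0177 · 4.6233 / 0.49
   = 122.83
Round up → n₁ = 123; n₂ = r·n₁ = 3 × 123 = 369.

n₁ = 123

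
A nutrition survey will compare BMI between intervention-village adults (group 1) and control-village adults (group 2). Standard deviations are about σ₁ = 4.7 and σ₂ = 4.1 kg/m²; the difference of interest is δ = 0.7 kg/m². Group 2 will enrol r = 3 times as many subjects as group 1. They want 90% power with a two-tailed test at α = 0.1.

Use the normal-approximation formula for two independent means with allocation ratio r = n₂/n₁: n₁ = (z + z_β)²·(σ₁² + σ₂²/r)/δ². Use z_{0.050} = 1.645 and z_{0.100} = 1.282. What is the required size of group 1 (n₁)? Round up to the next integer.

n₁ = 485

n₁ = (z_{α/2} + z_β)² · (σ₁² + σ₂²/r) / δ²
   = (1.645 + 1.282)² · (4.7² + 4.1²/3) / 0.7²
   = 8.5673 · (22.09 + 5.6033) / 0.49
   = 8.5673 · 27.6933 / 0.49
   = 484.20
Round up → n₁ = 485; n₂ = r·n₁ = 3 × 485 = 1455.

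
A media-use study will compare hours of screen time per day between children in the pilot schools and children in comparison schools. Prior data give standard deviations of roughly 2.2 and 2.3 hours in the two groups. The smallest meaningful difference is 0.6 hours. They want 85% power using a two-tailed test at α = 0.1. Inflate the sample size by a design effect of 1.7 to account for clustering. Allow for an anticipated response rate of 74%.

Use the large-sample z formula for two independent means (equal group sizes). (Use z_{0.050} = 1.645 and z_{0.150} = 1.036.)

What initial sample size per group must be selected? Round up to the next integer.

n = 465 per group

n = (z_{α/2} + z_β)² · (σ₁² + σ₂²) / δ²
  = (1.645 + 1.036)² · (2.2² + 2.3² = 10.13) / 0.6²
  = 7.1878 · 10.13 / 0.36
  = 202.26
Design effect: 1.7 × 202.26 = 343.83.
Adjust for 74% response: 343.83 / 0.74 = 464.64.
Round up → n = 465 per group.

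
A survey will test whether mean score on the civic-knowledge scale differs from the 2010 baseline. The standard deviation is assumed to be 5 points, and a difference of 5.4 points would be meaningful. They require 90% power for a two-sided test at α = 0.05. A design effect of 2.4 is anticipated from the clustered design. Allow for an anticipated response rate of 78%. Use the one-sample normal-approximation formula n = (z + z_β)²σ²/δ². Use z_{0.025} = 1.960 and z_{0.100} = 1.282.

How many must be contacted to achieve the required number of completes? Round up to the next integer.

n = (z_{α/2} + z_β)² · σ² / δ²
  = (1.960 + 1.282)² · 5² / 5.4²
  = 10.5106 · 25 / 29.16
  = 9.01
Design effect: 2.4 × 9.01 = 21.63.
Adjust for 78% response: 21.63 / 0.78 = 27.73.
Round up → n = 28.

n = 28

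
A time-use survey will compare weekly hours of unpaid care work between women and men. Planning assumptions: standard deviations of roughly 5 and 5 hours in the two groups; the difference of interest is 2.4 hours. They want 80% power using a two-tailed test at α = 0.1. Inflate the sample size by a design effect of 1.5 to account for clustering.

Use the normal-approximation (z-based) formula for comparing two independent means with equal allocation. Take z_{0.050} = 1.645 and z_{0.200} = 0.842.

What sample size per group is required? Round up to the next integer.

n = (z_{α/2} + z_β)² · (σ₁² + σ₂²) / δ²
  = (1.645 + 0.842)² · (5² + 5² = 50) / 2.4²
  = 6.1852 · 50 / 5.76
  = 53.69
Design effect: 1.5 × 53.69 = 80.54.
Round up → n = 81 per group.

n = 81 per group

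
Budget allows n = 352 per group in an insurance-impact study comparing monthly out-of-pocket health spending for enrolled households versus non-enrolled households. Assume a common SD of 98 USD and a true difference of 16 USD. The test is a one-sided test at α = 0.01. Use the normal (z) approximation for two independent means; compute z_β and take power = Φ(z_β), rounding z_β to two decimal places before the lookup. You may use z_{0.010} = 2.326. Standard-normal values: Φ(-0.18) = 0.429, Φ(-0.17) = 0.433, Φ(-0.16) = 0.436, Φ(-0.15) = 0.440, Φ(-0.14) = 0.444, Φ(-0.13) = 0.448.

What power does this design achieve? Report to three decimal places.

z_β = δ·√(n/(σ₁²+σ₂²)) − z_α
    = 16 · √(352/19208) − 2.326
    = 16 · 0.13537 − 2.326
    = 2.1660 − 2.326 = -0.1600 → -0.16
Power = Φ(-0.16) = 0.436.

Power ≈ 0.436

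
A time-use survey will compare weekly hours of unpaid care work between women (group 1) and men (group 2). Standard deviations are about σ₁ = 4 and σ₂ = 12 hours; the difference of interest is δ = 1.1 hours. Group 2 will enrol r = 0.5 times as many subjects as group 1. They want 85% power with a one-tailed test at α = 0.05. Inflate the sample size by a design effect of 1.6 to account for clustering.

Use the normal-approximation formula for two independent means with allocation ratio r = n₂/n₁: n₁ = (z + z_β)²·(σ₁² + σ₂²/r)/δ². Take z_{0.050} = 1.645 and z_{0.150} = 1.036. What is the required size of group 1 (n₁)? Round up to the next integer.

n₁ = 2890

n₁ = (z_α + z_β)² · (σ₁² + σ₂²/r) / δ²
   = (1.645 + 1.036)² · (4² + 12²/0.5) / 1.1²
   = 7.1878 · (16 + 288) / 1.21
   = 7.1878 · 304 / 1.21
   = 1805.85
Design effect: 1.6 × 1805.85 = 2889.36.
Round up → n₁ = 2890; n₂ = r·n₁ = 0.5 × 2890 = 1445.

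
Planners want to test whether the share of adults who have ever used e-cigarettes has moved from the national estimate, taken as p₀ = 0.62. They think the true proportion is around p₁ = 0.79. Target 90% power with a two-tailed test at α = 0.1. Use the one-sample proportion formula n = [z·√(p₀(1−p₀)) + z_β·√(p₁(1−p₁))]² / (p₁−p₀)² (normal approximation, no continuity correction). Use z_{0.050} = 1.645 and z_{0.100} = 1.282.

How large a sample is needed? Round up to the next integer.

n = 61

n = [z_{α/2}·√(p₀q₀) + z_β·√(p₁q₁)]² / (p₁ − p₀)²
  = [1.645·√(0.62·0.38) + 1.282·√(0.79·0.21)]² / (0.17)²
  = [1.645·0.4854 + 1.282·0.4073]² / 0.0289
  = [1.3206]² / 0.0289
  = 60.35
Round up → n = 61.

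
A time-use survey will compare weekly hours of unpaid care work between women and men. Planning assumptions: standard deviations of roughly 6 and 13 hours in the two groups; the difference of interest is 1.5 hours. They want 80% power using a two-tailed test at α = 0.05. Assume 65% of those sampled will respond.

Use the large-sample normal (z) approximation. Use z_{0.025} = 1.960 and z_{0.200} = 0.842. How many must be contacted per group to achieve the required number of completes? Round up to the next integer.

n = (z_{α/2} + z_β)² · (σ₁² + σ₂²) / δ²
  = (1.960 + 0.842)² · (6² + 13² = 205) / 1.5²
  = 7.8512 · 205 / 2.25
  = 715.33
Adjust for 65% response: 715.33 / 0.65 = 1100.51.
Round up → n = 1101 per group.

n = 1101 per group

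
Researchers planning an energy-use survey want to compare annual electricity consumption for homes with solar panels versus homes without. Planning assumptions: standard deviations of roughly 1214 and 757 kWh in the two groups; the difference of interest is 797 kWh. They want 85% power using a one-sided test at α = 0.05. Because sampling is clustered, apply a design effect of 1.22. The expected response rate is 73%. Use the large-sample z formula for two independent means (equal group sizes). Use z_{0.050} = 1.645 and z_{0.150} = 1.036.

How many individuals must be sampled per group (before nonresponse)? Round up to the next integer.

n = (z_α + z_β)² · (σ₁² + σ₂²) / δ²
  = (1.645 + 1.036)² · (1214² + 757² = 2046845) / 797²
  = 7.1878 · 2046845 / 635209
  = 23.16
Design effect: 1.22 × 23.16 = 28.26.
Adjust for 73% response: 28.26 / 0.73 = 38.71.
Round up → n = 39 per group.

n = 39 per group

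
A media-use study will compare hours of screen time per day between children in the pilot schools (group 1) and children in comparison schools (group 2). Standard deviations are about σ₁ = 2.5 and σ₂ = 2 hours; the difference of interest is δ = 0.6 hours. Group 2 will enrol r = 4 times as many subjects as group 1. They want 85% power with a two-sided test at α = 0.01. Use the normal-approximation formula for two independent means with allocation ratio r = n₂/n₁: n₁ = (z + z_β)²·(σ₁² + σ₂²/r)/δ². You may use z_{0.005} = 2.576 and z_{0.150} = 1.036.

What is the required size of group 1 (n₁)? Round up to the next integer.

n₁ = (z_{α/2} + z_β)² · (σ₁² + σ₂²/r) / δ²
   = (2.576 + 1.036)² · (2.5² + 2²/4) / 0.6²
   = 13.0465 · (6.25 + 1) / 0.36
   = 13.0465 · 7.25 / 0.36
   = 262.74
Round up → n₁ = 263; n₂ = r·n₁ = 4 × 263 = 1052.

n₁ = 263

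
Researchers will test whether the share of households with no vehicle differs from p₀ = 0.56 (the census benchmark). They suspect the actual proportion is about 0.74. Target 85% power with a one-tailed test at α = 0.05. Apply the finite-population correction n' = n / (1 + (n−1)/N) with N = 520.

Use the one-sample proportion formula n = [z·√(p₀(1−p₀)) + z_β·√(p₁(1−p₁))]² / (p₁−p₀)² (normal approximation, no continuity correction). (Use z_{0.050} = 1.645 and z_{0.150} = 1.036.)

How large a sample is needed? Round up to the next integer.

n = 46

n = [z_α·√(p₀q₀) + z_β·√(p₁q₁)]² / (p₁ − p₀)²
  = [1.645·√(0.56·0.44) + 1.036·√(0.74·0.26)]² / (0.18)²
  = [1.645·0.4964 + 1.036·0.4386]² / 0.0324
  = [1.2710]² / 0.0324
  = 49.86
Finite-population correction (N = 520): 49.86 / (1 + (49.86 − 1)/520) = 45.58.
Round up → n = 46.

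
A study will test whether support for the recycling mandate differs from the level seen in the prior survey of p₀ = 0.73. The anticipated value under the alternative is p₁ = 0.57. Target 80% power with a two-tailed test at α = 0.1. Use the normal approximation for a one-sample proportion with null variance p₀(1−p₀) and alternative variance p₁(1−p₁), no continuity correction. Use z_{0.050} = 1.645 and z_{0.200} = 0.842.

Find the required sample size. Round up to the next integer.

n = 52

n = [z_{α/2}·√(p₀q₀) + z_β·√(p₁q₁)]² / (p₁ − p₀)²
  = [1.645·√(0.73·0.27) + 0.842·√(0.57·0.43)]² / (-0.16)²
  = [1.645·0.4440 + 0.842·0.4951]² / 0.0256
  = [1.1472]² / 0.0256
  = 51.41
Round up → n = 52.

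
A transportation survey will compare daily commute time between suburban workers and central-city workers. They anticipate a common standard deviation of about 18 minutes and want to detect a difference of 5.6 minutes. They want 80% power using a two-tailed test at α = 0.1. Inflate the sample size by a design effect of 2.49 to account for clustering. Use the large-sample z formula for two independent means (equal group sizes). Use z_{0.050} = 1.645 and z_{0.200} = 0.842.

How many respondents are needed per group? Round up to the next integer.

n = (z_{α/2} + z_β)² · (σ₁² + σ₂²) / δ²
  = (1.645 + 0.842)² · (2·18² = 648) / 5.6²
  = 6.1852 · 648 / 31.36
  = 127.81
Design effect: 2.49 × 127.81 = 318.24.
Round up → n = 319 per group.

n = 319 per group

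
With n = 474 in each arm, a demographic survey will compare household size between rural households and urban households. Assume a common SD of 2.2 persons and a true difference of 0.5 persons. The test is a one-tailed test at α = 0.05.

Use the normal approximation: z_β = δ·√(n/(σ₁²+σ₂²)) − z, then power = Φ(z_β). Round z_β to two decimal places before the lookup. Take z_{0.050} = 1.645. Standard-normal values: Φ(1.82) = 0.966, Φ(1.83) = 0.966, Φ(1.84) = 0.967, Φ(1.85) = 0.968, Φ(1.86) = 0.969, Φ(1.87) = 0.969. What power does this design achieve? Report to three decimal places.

Power ≈ 0.968

z_β = δ·√(n/(σ₁²+σ₂²)) − z_α
    = 0.5 · √(474/9.68) − 1.645
    = 0.5 · 6.99764 − 1.645
    = 3.4988 − 1.645 = 1.8538 → 1.85
Power = Φ(1.85) = 0.968.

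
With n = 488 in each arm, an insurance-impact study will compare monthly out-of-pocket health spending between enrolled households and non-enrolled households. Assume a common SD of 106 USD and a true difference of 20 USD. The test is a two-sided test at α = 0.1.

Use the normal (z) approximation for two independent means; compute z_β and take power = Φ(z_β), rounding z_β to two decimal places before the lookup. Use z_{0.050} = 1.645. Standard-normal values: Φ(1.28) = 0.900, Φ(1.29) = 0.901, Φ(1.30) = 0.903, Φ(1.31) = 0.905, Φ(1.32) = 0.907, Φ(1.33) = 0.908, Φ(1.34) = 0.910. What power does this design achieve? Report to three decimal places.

z_β = δ·√(n/(σ₁²+σ₂²)) − z_{α/2}
    = 20 · √(488/22472) − 1.645
    = 20 · 0.14736 − 1.645
    = 2.9473 − 1.645 = 1.3023 → 1.30
Power = Φ(1.30) = 0.903.

Power ≈ 0.903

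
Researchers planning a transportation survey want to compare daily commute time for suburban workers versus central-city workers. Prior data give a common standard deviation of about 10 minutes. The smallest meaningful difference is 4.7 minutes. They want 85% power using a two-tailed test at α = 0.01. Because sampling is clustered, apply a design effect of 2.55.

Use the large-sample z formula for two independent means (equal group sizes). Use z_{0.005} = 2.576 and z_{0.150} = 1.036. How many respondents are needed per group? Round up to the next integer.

n = 302 per group

n = (z_{α/2} + z_β)² · (σ₁² + σ₂²) / δ²
  = (2.576 + 1.036)² · (2·10² = 200) / 4.7²
  = 13.0465 · 200 / 22.09
  = 118.12
Design effect: 2.55 × 118.12 = 301.21.
Round up → n = 302 per group.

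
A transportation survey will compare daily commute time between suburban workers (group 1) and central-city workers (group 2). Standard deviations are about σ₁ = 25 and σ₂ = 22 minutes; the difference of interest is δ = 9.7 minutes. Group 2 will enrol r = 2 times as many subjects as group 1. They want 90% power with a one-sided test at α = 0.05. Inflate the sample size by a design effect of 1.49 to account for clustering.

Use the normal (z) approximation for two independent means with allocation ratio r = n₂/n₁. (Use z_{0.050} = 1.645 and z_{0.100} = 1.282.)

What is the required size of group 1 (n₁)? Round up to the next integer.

n₁ = 118

n₁ = (z_α + z_β)² · (σ₁² + σ₂²/r) / δ²
   = (1.645 + 1.282)² · (25² + 22²/2) / 9.7²
   = 8.5673 · (625 + 242) / 94.09
   = 8.5673 · 867 / 94.09
   = 78.94
Design effect: 1.49 × 78.94 = 117.63.
Round up → n₁ = 118; n₂ = r·n₁ = 2 × 118 = 236.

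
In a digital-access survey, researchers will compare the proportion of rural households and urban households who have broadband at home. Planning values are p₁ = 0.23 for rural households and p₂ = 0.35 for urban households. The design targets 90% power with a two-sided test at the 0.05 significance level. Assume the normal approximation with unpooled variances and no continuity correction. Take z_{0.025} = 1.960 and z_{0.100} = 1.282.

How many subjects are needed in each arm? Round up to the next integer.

n = 296 per group

n = (z_{α/2} + z_β)² · [p₁(1−p₁) + p₂(1−p₂)] / (p₁ − p₂)²
  = (1.960 + 1.282)² · (0.23·0.77 + 0.35·0.65) / (-0.12)²
  = (3.242)² · (0.1771 + 0.2275) / 0.0144
  = 10.5106 · 0.4046 / 0.0144
  = 295.32
Round up → n = 296 per group.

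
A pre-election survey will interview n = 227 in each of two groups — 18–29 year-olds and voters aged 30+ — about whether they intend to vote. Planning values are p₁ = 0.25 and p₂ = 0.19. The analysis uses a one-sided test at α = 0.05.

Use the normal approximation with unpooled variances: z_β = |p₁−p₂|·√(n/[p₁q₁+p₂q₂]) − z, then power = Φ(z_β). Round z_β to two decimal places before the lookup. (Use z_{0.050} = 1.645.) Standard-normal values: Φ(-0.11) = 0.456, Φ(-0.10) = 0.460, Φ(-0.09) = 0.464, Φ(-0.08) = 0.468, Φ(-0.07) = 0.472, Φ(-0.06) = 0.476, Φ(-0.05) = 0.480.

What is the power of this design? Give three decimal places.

z_β = |p₁−p₂|·√(n/[p₁q₁+p₂q₂]) − z_α
    = 0.06 · √(227/0.3414) − 1.645
    = 0.06 · 25.7858 − 1.645
    = 1.5471 − 1.645 = -0.0979 → -0.10
Power = Φ(-0.10) = 0.460.

Power ≈ 0.460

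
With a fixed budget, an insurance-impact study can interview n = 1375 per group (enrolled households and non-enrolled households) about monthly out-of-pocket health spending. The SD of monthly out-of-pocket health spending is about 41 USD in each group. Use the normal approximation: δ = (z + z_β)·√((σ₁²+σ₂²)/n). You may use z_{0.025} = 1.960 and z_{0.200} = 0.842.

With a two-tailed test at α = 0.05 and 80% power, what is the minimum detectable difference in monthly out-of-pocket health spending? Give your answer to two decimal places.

Minimum detectable difference ≈ 4.38 USD

δ = (z_{α/2} + z_β) · √((σ₁²+σ₂²)/n)
  = (1.960 + 0.842) · √(3362/1375)
  = 2.802 · √2.4451
  = 2.802 · 1.5637
  = 4.3814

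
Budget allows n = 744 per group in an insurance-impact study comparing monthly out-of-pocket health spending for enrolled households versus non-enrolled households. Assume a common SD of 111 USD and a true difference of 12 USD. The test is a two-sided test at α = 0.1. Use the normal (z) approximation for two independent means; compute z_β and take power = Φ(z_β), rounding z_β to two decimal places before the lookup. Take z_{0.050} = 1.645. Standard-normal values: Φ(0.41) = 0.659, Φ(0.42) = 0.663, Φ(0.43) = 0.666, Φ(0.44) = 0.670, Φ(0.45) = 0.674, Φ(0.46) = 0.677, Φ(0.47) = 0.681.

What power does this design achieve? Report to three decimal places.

z_β = δ·√(n/(σ₁²+σ₂²)) − z_{α/2}
    = 12 · √(744/24642) − 1.645
    = 12 · 0.17376 − 1.645
    = 2.0851 − 1.645 = 0.4401 → 0.44
Power = Φ(0.44) = 0.670.

Power ≈ 0.670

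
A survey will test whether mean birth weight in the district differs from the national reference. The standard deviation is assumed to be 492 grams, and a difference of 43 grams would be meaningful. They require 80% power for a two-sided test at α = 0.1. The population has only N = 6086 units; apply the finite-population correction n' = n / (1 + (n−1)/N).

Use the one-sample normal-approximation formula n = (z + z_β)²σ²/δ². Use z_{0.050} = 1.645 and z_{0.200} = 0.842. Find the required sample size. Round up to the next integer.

n = 715

n = (z_{α/2} + z_β)² · σ² / δ²
  = (1.645 + 0.842)² · 492² / 43²
  = 6.1852 · 242064 / 1849
  = 809.74
Finite-population correction (N = 6086): 809.74 / (1 + (809.74 − 1)/6086) = 714.76.
Round up → n = 715.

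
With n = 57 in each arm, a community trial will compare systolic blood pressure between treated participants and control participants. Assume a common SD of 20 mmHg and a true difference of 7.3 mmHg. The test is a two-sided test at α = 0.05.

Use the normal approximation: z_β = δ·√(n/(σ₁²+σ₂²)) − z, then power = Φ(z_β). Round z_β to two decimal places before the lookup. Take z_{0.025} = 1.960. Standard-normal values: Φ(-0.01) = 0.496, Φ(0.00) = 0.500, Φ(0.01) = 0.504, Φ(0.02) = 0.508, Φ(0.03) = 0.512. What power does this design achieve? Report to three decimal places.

z_β = δ·√(n/(σ₁²+σ₂²)) − z_{α/2}
    = 7.3 · √(57/800) − 1.960
    = 7.3 · 0.26693 − 1.960
    = 1.9486 − 1.960 = -0.0114 → -0.01
Power = Φ(-0.01) = 0.496.

Power ≈ 0.496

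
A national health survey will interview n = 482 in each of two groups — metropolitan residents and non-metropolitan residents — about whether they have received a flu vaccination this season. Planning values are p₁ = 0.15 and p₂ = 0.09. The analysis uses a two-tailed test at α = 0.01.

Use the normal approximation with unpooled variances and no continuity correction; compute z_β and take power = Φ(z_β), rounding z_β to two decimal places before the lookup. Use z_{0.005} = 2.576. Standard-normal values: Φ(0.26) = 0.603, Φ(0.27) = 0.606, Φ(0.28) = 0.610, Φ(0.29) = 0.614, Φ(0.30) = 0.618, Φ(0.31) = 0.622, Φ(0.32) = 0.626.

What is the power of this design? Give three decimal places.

Power ≈ 0.618

z_β = |p₁−p₂|·√(n/[p₁q₁+p₂q₂]) − z_{α/2}
    = 0.06 · √(482/0.2094) − 2.576
    = 0.06 · 47.9772 − 2.576
    = 2.8786 − 2.576 = 0.3026 → 0.30
Power = Φ(0.30) = 0.618.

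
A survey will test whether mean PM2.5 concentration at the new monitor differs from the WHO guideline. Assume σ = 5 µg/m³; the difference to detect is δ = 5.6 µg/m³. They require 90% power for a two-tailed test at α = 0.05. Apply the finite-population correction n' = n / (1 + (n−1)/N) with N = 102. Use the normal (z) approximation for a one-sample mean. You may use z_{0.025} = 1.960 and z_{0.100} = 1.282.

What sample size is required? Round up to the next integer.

n = (z_{α/2} + z_β)² · σ² / δ²
  = (1.960 + 1.282)² · 5² / 5.6²
  = 10.5106 · 25 / 31.36
  = 8.38
Finite-population correction (N = 102): 8.38 / (1 + (8.38 − 1)/102) = 7.81.
Round up → n = 8.

n = 8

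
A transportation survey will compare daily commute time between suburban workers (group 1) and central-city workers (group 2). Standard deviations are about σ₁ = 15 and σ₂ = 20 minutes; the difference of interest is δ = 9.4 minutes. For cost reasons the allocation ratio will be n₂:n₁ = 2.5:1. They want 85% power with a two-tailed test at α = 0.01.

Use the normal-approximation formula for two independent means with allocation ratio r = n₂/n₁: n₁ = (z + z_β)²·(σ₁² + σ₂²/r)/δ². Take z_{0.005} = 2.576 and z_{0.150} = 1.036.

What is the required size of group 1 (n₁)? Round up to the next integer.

n₁ = (z_{α/2} + z_β)² · (σ₁² + σ₂²/r) / δ²
   = (2.576 + 1.036)² · (15² + 20²/2.5) / 9.4²
   = 13.0465 · (225 + 160) / 88.36
   = 13.0465 · 385 / 88.36
   = 56.85
Round up → n₁ = 57; n₂ = r·n₁ = 2.5 × 57 = 143.

n₁ = 57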